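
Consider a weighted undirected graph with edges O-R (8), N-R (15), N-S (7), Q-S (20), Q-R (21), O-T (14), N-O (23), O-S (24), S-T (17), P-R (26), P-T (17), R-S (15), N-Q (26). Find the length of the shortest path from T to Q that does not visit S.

43

A few of the T→Q routes:
T→O→N→Q: 14 + 23 + 26 = 63
T→O→R→Q: 14 + 8 + 21 = 43
T→O→R→N→Q: 14 + 8 + 15 + 26 = 63
T→P→R→Q: 17 + 26 + 21 = 64
T→O→N→R→Q: 14 + 23 + 15 + 21 = 73
Shortest: 43.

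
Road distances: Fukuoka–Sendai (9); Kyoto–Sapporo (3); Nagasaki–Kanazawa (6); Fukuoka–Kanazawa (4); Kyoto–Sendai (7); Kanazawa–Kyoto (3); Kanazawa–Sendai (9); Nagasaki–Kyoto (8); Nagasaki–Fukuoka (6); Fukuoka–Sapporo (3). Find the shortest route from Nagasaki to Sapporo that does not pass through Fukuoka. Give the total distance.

Candidate routes:
Nagasaki → Kanazawa → Kyoto → Sapporo: 6 + 3 + 3 = 12
Nagasaki → Kanazawa → Sendai → Kyoto → Sapporo: 6 + 9 + 7 + 3 = 25
Nagasaki → Kyoto → Sapporo: 8 + 3 = 11
Best route has total 11.

11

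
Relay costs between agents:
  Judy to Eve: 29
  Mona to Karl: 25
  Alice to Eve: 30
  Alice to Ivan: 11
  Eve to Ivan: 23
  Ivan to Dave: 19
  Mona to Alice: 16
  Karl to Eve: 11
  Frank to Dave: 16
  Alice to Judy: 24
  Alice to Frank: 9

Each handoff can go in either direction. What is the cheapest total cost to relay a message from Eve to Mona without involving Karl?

Checking several routes:
Eve → Alice → Mona: 30 + 16 = 46
Eve → Ivan → Alice → Mona: 23 + 11 + 16 = 50
Eve → Judy → Alice → Mona: 29 + 24 + 16 = 69
Shortest: 46.

46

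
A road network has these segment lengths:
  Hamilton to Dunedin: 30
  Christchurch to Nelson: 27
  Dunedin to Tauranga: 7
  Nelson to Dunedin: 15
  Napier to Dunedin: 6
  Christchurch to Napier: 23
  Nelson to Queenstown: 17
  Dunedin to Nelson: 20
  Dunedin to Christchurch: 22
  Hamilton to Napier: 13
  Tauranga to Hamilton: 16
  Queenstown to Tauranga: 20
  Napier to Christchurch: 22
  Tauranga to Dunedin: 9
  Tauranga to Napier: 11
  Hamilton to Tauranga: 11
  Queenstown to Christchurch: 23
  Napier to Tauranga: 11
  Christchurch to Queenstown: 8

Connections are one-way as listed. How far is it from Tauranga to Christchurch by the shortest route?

31

Some routes from Tauranga to Christchurch:
Tauranga -> Napier -> Dunedin -> Christchurch: 11 + 6 + 22 = 39
Tauranga -> Dunedin -> Christchurch: 9 + 22 = 31
Tauranga -> Napier -> Christchurch: 11 + 22 = 33
Shortest: 31.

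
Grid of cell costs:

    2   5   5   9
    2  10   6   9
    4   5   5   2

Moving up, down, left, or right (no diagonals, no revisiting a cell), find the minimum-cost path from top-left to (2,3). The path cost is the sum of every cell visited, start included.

Cheapest: (0,0) → (1,0) → (2,0) → (2,1) → (2,2) → (2,3)
  2 + 2 + 4 + 5 + 5 + 2 = 20

20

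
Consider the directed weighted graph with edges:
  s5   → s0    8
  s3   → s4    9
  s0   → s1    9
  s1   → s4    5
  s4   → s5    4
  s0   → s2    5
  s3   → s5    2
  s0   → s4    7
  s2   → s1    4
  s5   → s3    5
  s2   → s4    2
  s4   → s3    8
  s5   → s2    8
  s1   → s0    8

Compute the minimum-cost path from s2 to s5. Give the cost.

Comparing a few candidate routes:
s2→s4→s3→s5: 2 + 8 + 2 = 12
s2→s1→s4→s3→s5: 4 + 5 + 8 + 2 = 19
s2→s1→s4→s5: 4 + 5 + 4 = 13
s2→s4→s5: 2 + 4 = 6
Best route has total 6.

6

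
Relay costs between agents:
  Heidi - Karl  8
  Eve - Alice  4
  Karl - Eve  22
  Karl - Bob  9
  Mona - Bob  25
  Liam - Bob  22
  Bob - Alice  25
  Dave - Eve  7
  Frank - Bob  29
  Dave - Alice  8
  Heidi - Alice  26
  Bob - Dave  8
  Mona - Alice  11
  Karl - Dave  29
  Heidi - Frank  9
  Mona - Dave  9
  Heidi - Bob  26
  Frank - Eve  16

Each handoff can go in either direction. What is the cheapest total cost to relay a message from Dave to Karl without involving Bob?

Checking several routes:
Dave -> Alice -> Heidi -> Karl: 8 + 26 + 8 = 42
Dave -> Eve -> Frank -> Heidi -> Karl: 7 + 16 + 9 + 8 = 40
Dave -> Karl: 29
Dave -> Alice -> Eve -> Karl: 8 + 4 + 22 = 34
Dave -> Eve -> Karl: 7 + 22 = 29
Best route has total 29.

29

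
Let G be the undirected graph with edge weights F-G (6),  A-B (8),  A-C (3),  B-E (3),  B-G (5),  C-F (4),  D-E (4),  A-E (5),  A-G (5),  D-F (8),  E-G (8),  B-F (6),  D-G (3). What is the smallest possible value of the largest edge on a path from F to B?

Some routes from F to B:
F - C - A - E - B: max(4, 3, 5, 3) = 5
F - G - B: max(6, 5) = 6
F - C - A - E - D - G - B: max(4, 3, 5, 4, 3, 5) = 5
F - C - A - G - D - E - B: max(4, 3, 5, 3, 4, 3) = 5
F - C - A - G - B: max(4, 3, 5, 5) = 5
Smallest bottleneck: 5.

5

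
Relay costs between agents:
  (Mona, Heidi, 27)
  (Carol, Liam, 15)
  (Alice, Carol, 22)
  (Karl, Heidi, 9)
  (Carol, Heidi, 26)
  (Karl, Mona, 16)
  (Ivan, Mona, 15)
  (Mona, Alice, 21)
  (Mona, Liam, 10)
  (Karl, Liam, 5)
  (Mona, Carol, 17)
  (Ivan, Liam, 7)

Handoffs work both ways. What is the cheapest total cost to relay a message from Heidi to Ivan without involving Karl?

42

Comparing a few candidate routes:
Heidi-Mona-Liam-Ivan: 27 + 10 + 7 = 44
Heidi-Carol-Liam-Ivan: 26 + 15 + 7 = 48
Heidi-Carol-Mona-Liam-Ivan: 26 + 17 + 10 + 7 = 60
Heidi-Carol-Mona-Ivan: 26 + 17 + 15 = 58
Heidi-Mona-Carol-Liam-Ivan: 27 + 17 + 15 + 7 = 66
Heidi-Mona-Ivan: 27 + 15 = 42
The minimum is 42.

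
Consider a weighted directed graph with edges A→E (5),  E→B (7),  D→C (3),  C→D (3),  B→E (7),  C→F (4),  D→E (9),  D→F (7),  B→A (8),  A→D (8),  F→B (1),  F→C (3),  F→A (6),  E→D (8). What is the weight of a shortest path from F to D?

Some routes from F to D:
F → B → A → D: 1 + 8 + 8 = 17
F → A → E → D: 6 + 5 + 8 = 19
F → B → E → D: 1 + 7 + 8 = 16
F → A → D: 6 + 8 = 14
F → C → D: 3 + 3 = 6
Shortest: 6.

6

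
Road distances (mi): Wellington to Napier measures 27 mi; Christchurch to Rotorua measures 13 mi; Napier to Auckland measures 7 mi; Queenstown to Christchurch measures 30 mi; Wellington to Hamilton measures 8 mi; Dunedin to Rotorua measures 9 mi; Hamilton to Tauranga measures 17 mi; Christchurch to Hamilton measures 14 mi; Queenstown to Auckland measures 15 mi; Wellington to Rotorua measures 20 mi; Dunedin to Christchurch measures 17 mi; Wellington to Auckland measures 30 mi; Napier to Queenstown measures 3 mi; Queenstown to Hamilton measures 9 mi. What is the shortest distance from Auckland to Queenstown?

A few of the Auckland→Queenstown routes:
Auckland→Napier→Wellington→Hamilton→Queenstown: 7 + 27 + 8 + 9 = 51
Auckland→Wellington→Napier→Queenstown: 30 + 27 + 3 = 60
Auckland→Queenstown: 15
Auckland→Napier→Queenstown: 7 + 3 = 10
Auckland→Wellington→Hamilton→Queenstown: 30 + 8 + 9 = 47
The minimum is 10 mi.

10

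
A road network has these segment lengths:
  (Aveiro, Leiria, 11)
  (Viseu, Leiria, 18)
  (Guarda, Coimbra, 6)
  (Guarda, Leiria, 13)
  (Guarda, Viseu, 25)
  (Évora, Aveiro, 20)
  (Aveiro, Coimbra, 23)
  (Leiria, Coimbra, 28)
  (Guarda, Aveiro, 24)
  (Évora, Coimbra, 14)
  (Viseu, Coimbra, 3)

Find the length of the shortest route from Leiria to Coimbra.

19

Comparing a few candidate routes:
Leiria - Guarda - Viseu - Coimbra: 13 + 25 + 3 = 41
Leiria - Viseu - Coimbra: 18 + 3 = 21
Leiria - Guarda - Coimbra: 13 + 6 = 19
Leiria - Aveiro - Guarda - Coimbra: 11 + 24 + 6 = 41
Leiria - Aveiro - Coimbra: 11 + 23 = 34
Leiria - Coimbra: 28
Best route has total 19.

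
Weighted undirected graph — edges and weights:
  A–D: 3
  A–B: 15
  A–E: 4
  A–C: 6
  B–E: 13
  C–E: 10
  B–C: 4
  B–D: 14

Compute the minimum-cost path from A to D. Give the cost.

3

A few of the A→D routes:
A-E-B-D: 4 + 13 + 14 = 31
A-B-D: 15 + 14 = 29
A-C-B-D: 6 + 4 + 14 = 24
A-E-C-B-D: 4 + 10 + 4 + 14 = 32
A-D: 3
The minimum is 3.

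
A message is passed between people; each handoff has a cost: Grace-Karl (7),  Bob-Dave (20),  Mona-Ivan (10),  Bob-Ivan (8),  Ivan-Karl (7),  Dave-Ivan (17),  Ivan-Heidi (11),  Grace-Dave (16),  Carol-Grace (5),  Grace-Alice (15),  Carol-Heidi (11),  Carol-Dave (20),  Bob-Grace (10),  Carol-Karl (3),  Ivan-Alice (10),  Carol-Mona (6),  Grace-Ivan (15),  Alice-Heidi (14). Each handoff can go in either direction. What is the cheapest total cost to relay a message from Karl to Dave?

A few of the Karl→Dave routes:
Karl → Carol → Dave: 3 + 20 = 23
Karl → Carol → Grace → Dave: 3 + 5 + 16 = 24
Karl → Grace → Dave: 7 + 16 = 23
Karl → Ivan → Bob → Dave: 7 + 8 + 20 = 35
Karl → Ivan → Dave: 7 + 17 = 24
Karl → Grace → Carol → Dave: 7 + 5 + 20 = 32
Shortest: 23.

23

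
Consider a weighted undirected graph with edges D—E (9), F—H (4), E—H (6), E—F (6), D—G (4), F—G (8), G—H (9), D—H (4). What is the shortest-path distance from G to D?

4

Comparing a few candidate routes:
G -> D: 4
G -> F -> H -> D: 8 + 4 + 4 = 16
G -> H -> D: 9 + 4 = 13
Shortest: 4.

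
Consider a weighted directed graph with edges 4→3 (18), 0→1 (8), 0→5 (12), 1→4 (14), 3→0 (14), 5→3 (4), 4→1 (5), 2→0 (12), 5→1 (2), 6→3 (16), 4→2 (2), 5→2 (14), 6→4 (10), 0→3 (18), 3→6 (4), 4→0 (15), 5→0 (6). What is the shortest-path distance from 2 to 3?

28

Checking several routes:
2 -> 0 -> 3: 12 + 18 = 30
2 -> 0 -> 5 -> 3: 12 + 12 + 4 = 28
2 -> 0 -> 1 -> 4 -> 3: 12 + 8 + 14 + 18 = 52
The minimum is 28.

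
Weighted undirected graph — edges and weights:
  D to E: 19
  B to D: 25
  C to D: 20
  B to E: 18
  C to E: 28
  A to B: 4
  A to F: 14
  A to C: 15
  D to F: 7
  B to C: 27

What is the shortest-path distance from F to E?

26

Checking several routes:
F-D-B-E: 7 + 25 + 18 = 50
F-A-B-E: 14 + 4 + 18 = 36
F-D-C-E: 7 + 20 + 28 = 55
F-A-C-E: 14 + 15 + 28 = 57
F-A-B-D-E: 14 + 4 + 25 + 19 = 62
F-D-E: 7 + 19 = 26
Shortest: 26.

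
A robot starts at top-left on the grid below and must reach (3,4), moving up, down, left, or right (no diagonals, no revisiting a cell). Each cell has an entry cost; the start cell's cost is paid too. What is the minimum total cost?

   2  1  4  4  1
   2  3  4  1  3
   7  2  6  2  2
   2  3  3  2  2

17

Path [0,0] -> [0,1] -> [1,1] -> [1,2] -> [1,3] -> [2,3] -> [2,4] -> [3,4]: 2 + 1 + 3 + 4 + 1 + 2 + 2 + 2 = 17.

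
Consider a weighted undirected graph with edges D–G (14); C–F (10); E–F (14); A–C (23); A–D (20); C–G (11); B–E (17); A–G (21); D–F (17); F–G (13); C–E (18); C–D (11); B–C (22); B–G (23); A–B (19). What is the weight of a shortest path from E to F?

Some routes from E to F:
E -> C -> F: 18 + 10 = 28
E -> F: 14
E -> C -> G -> F: 18 + 11 + 13 = 42
Best route has total 14.

14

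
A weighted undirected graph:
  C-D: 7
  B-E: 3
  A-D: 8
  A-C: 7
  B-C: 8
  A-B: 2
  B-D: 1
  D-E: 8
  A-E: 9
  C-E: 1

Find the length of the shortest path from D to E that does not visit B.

Paths from D to E avoiding B:
D - C - E: 7 + 1 = 8
D - E: 8
D - C - A - E: 7 + 7 + 9 = 23
D - A - C - E: 8 + 7 + 1 = 16
D - A - E: 8 + 9 = 17
Shortest: 8.

8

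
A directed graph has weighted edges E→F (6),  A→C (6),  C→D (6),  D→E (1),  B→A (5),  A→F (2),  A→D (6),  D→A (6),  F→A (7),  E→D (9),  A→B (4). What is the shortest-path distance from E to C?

19

Candidate routes:
E-F-A-C: 6 + 7 + 6 = 19
E-D-A-C: 9 + 6 + 6 = 21
Shortest: 19.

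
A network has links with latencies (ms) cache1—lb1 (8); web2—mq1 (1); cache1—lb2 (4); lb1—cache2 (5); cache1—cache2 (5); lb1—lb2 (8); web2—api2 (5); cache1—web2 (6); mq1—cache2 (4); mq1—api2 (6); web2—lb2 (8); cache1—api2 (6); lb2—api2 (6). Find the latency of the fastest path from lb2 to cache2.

A few of the lb2→cache2 routes:
lb2 - web2 - mq1 - cache2: 8 + 1 + 4 = 13
lb2 - cache1 - web2 - mq1 - cache2: 4 + 6 + 1 + 4 = 15
lb2 - lb1 - cache2: 8 + 5 = 13
lb2 - cache1 - cache2: 4 + 5 = 9
Shortest: 9 ms.

9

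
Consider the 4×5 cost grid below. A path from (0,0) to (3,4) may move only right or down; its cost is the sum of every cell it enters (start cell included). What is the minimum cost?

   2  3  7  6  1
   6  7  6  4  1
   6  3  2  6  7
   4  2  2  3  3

25

One optimal route is (0,0) -> (0,1) -> (1,1) -> (2,1) -> (2,2) -> (3,2) -> (3,3) -> (3,4).
Its cost is 2 + 3 + 7 + 3 + 2 + 2 + 3 + 3 = 25.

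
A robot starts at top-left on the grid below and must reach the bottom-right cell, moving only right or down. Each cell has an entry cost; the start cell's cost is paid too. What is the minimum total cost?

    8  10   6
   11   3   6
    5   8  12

Cheapest: r0c0→r0c1→r1c1→r1c2→r2c2
  8 + 10 + 3 + 6 + 12 = 39

39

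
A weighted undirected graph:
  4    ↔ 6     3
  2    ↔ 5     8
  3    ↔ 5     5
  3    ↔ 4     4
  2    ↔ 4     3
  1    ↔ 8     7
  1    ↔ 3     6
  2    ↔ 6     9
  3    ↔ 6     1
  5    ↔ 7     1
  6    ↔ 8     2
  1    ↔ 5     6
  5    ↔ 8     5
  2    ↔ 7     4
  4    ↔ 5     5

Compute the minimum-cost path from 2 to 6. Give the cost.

6

Some routes from 2 to 6:
2 -> 6: 9
2 -> 7 -> 5 -> 3 -> 6: 4 + 1 + 5 + 1 = 11
2 -> 4 -> 3 -> 6: 3 + 4 + 1 = 8
2 -> 4 -> 6: 3 + 3 = 6
2 -> 7 -> 5 -> 8 -> 6: 4 + 1 + 5 + 2 = 12
Shortest: 6.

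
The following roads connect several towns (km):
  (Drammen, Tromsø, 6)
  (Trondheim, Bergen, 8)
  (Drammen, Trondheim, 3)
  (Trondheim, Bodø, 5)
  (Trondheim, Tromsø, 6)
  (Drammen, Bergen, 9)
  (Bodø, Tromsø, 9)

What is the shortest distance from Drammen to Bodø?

Checking several routes:
Drammen→Trondheim→Bodø: 3 + 5 = 8
Drammen→Tromsø→Trondheim→Bodø: 6 + 6 + 5 = 17
Drammen→Trondheim→Tromsø→Bodø: 3 + 6 + 9 = 18
Drammen→Bergen→Trondheim→Bodø: 9 + 8 + 5 = 22
Drammen→Tromsø→Bodø: 6 + 9 = 15
The minimum is 8 km.

8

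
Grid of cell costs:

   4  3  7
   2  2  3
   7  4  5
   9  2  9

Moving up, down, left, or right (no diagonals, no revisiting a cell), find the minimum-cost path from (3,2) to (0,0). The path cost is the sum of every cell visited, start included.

23

Path (3,2) -> (3,1) -> (2,1) -> (1,1) -> (1,0) -> (0,0): 9 + 2 + 4 + 2 + 2 + 4 = 23.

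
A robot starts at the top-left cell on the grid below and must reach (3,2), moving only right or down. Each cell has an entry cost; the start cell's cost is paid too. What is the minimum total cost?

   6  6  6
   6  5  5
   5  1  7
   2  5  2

25

Take (0,0)→(0,1)→(1,1)→(2,1)→(3,1)→(3,2) for a total of 6 + 6 + 5 + 1 + 5 + 2 = 25.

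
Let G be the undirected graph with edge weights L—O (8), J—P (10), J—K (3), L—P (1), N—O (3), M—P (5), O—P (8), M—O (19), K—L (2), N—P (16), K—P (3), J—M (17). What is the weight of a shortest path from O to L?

Some routes from O to L:
O -> P -> L: 8 + 1 = 9
O -> P -> J -> K -> L: 8 + 10 + 3 + 2 = 23
O -> N -> P -> L: 3 + 16 + 1 = 20
O -> N -> P -> K -> L: 3 + 16 + 3 + 2 = 24
O -> P -> K -> L: 8 + 3 + 2 = 13
O -> L: 8
Shortest: 8.

8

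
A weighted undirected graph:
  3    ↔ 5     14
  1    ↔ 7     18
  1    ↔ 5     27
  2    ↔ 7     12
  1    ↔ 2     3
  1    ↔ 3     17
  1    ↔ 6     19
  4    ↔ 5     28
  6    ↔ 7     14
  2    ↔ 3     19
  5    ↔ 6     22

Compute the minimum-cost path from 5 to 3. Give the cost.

A few of the 5→3 routes:
5→6→7→2→3: 22 + 14 + 12 + 19 = 67
5→3: 14
5→1→2→3: 27 + 3 + 19 = 49
5→6→1→3: 22 + 19 + 17 = 58
5→6→1→2→3: 22 + 19 + 3 + 19 = 63
5→1→3: 27 + 17 = 44
Shortest: 14.

14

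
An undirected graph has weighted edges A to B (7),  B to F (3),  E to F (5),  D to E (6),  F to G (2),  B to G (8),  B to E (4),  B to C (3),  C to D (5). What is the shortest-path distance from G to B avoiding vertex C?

Candidate routes:
G → F → E → B: 2 + 5 + 4 = 11
G → F → B: 2 + 3 = 5
G → B: 8
Shortest: 5.

5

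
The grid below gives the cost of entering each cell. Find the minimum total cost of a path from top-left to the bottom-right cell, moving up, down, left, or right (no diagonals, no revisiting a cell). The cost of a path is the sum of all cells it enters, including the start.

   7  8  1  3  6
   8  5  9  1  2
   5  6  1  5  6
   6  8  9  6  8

Best path: (0,0) → (0,1) → (0,2) → (0,3) → (1,3) → (1,4) → (2,4) → (3,4)
Cost: 7 + 8 + 1 + 3 + 1 + 2 + 6 + 8 = 36

36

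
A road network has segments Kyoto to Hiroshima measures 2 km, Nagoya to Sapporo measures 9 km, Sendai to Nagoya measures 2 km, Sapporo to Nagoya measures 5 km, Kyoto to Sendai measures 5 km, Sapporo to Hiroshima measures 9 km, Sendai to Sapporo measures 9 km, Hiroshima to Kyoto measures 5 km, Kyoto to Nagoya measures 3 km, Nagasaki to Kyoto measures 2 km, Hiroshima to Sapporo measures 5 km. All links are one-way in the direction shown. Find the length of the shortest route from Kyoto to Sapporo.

7

Checking several routes:
Kyoto-Hiroshima-Sapporo: 2 + 5 = 7
Kyoto-Nagoya-Sapporo: 3 + 9 = 12
Kyoto-Sendai-Sapporo: 5 + 9 = 14
Shortest: 7 km.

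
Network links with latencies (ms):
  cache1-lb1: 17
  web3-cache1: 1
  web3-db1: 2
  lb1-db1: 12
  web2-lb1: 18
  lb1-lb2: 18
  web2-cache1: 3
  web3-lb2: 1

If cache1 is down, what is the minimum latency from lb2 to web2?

33

Candidate routes:
lb2 - web3 - db1 - lb1 - web2: 1 + 2 + 12 + 18 = 33
lb2 - lb1 - web2: 18 + 18 = 36
Best route has total 33 ms.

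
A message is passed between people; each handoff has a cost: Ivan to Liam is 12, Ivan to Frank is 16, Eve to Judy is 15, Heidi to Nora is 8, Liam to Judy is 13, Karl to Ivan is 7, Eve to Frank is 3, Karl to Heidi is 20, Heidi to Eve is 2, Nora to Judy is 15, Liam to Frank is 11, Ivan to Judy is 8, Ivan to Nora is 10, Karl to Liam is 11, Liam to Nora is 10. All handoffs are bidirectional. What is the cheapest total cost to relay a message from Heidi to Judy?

17

Some routes from Heidi to Judy:
Heidi-Eve-Frank-Liam-Judy: 2 + 3 + 11 + 13 = 29
Heidi-Eve-Judy: 2 + 15 = 17
Heidi-Eve-Frank-Ivan-Judy: 2 + 3 + 16 + 8 = 29
Heidi-Nora-Judy: 8 + 15 = 23
Heidi-Nora-Ivan-Judy: 8 + 10 + 8 = 26
Shortest: 17.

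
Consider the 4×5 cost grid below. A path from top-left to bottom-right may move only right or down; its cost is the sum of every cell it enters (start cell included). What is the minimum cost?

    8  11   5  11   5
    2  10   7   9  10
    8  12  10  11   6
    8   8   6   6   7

Path [0,0] → [1,0] → [2,0] → [3,0] → [3,1] → [3,2] → [3,3] → [3,4]: 8 + 2 + 8 + 8 + 8 + 6 + 6 + 7 = 53.
(Top row then right column would cost 63.)

53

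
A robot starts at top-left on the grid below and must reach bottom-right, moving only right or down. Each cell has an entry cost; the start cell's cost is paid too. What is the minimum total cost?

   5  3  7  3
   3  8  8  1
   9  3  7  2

One optimal route is [0,0] [0,1] [0,2] [0,3] [1,3] [2,3].
Its cost is 5 + 3 + 7 + 3 + 1 + 2 = 21.

21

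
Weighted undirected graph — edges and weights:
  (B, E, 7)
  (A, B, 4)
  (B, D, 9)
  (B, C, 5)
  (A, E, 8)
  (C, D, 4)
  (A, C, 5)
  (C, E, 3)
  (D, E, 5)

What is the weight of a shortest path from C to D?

A few of the C→D routes:
C -> B -> D: 5 + 9 = 14
C -> B -> E -> D: 5 + 7 + 5 = 17
C -> A -> E -> D: 5 + 8 + 5 = 18
C -> E -> D: 3 + 5 = 8
C -> D: 4
The minimum is 4.

4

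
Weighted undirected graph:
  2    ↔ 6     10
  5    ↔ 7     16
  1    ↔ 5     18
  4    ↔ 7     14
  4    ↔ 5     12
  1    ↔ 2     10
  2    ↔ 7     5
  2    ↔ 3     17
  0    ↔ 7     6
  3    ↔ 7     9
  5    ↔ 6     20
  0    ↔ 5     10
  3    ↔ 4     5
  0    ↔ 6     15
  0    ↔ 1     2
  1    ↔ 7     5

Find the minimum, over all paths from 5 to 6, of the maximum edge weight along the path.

Checking several routes:
5→0→7→1→2→6: max(10, 6, 5, 10, 10) = 10
5→0→7→2→6: max(10, 6, 5, 10) = 10
5→0→1→2→6: max(10, 2, 10, 10) = 10
5→0→1→7→2→6: max(10, 2, 5, 5, 10) = 10
The minimum achievable maximum is 10.

10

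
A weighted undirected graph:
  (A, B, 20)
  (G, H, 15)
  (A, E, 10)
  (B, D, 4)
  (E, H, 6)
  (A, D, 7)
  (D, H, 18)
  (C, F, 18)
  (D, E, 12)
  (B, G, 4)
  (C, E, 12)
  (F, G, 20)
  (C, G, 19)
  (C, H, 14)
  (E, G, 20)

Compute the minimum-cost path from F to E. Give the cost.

Some routes from F to E:
F-C-E: 18 + 12 = 30
F-C-H-E: 18 + 14 + 6 = 38
F-G-B-D-E: 20 + 4 + 4 + 12 = 40
The minimum is 30.

30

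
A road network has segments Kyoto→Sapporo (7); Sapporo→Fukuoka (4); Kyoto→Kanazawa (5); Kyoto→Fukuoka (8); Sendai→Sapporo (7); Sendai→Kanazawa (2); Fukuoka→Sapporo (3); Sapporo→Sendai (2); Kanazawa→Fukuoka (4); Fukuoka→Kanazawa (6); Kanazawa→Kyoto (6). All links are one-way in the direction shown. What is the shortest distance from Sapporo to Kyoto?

Routes from Sapporo to Kyoto:
Sapporo→Sendai→Kanazawa→Kyoto: 2 + 2 + 6 = 10
Sapporo→Fukuoka→Kanazawa→Kyoto: 4 + 6 + 6 = 16
Best route has total 10 km.

10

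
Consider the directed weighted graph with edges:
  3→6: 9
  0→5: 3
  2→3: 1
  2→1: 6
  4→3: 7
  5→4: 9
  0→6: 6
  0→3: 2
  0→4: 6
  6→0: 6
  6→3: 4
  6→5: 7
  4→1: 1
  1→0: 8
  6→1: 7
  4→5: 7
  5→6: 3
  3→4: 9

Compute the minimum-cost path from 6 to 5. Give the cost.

Some routes from 6 to 5:
6 -> 1 -> 0 -> 5: 7 + 8 + 3 = 18
6 -> 5: 7
6 -> 0 -> 5: 6 + 3 = 9
6 -> 0 -> 4 -> 5: 6 + 6 + 7 = 19
The minimum is 7.

7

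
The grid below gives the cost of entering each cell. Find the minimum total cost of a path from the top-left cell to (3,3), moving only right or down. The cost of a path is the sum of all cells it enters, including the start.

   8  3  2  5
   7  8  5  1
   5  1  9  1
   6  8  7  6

26

Best path: (0,0)→(0,1)→(0,2)→(0,3)→(1,3)→(2,3)→(3,3)
Cost: 8 + 3 + 2 + 5 + 1 + 1 + 6 = 26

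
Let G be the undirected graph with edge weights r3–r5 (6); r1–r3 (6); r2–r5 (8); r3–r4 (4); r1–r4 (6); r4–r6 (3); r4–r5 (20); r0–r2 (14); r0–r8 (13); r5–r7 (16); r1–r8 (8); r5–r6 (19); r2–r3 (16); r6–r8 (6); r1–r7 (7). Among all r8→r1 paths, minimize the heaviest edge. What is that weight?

6

Some routes from r8 to r1:
r8 → r1: max(8) = 8
r8 → r0 → r2 → r5 → r3 → r4 → r1: max(13, 14, 8, 6, 4, 6) = 14
r8 → r0 → r2 → r5 → r7 → r1: max(13, 14, 8, 16, 7) = 16
r8 → r0 → r2 → r5 → r3 → r1: max(13, 14, 8, 6, 6) = 14
r8 → r6 → r4 → r3 → r1: max(6, 3, 4, 6) = 6
r8 → r6 → r4 → r1: max(6, 3, 6) = 6
Smallest bottleneck: 6.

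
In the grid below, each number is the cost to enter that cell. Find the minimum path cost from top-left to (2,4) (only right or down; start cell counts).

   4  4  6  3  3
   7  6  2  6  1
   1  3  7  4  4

Path (0,0) → (0,1) → (0,2) → (0,3) → (0,4) → (1,4) → (2,4): 4 + 4 + 6 + 3 + 3 + 1 + 4 = 25.

25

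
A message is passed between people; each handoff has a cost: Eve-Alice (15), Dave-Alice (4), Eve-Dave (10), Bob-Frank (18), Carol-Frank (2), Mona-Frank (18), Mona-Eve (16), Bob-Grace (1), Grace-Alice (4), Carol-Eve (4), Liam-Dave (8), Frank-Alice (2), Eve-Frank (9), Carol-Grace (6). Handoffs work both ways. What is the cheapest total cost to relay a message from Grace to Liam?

Checking several routes:
Grace → Alice → Frank → Carol → Eve → Dave → Liam: 4 + 2 + 2 + 4 + 10 + 8 = 30
Grace → Carol → Frank → Alice → Dave → Liam: 6 + 2 + 2 + 4 + 8 = 22
Grace → Alice → Dave → Liam: 4 + 4 + 8 = 16
Grace → Carol → Eve → Dave → Liam: 6 + 4 + 10 + 8 = 28
Grace → Bob → Frank → Alice → Dave → Liam: 1 + 18 + 2 + 4 + 8 = 33
The minimum is 16.

16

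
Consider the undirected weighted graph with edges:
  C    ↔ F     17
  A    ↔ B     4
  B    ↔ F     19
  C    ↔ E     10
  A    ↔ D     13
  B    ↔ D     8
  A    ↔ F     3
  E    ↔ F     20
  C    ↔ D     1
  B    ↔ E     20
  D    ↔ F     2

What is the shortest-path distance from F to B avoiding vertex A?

10

A few of the F→B routes:
F-D-C-E-B: 2 + 1 + 10 + 20 = 33
F-D-B: 2 + 8 = 10
F-E-C-D-B: 20 + 10 + 1 + 8 = 39
F-C-D-B: 17 + 1 + 8 = 26
F-B: 19
Best route has total 10.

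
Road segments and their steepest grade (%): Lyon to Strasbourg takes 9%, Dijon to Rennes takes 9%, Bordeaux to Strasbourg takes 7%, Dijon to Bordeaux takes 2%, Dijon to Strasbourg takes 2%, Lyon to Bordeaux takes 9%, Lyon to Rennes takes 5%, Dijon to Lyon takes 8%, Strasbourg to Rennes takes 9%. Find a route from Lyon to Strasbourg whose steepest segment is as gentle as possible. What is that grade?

Some routes from Lyon to Strasbourg:
Lyon - Dijon - Strasbourg: max(8, 2) = 8
Lyon - Bordeaux - Strasbourg: max(9, 7) = 9
Lyon - Bordeaux - Dijon - Rennes - Strasbourg: max(9, 2, 9, 9) = 9
Lyon - Strasbourg: max(9) = 9
Lyon - Dijon - Rennes - Strasbourg: max(8, 9, 9) = 9
Lyon - Dijon - Bordeaux - Strasbourg: max(8, 2, 7) = 8
The minimum achievable maximum is 8%.

8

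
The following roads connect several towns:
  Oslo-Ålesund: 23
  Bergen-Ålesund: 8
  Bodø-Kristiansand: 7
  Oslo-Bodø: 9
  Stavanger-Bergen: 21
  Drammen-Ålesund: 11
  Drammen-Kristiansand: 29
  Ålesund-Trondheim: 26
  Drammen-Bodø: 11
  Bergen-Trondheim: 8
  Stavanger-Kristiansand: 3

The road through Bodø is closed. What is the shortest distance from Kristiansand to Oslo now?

55

Routes from Kristiansand to Oslo avoiding Bodø:
Kristiansand → Stavanger → Bergen → Ålesund → Oslo: 3 + 21 + 8 + 23 = 55
Kristiansand → Drammen → Ålesund → Oslo: 29 + 11 + 23 = 63
Kristiansand → Stavanger → Bergen → Trondheim → Ålesund → Oslo: 3 + 21 + 8 + 26 + 23 = 81
The minimum is 55.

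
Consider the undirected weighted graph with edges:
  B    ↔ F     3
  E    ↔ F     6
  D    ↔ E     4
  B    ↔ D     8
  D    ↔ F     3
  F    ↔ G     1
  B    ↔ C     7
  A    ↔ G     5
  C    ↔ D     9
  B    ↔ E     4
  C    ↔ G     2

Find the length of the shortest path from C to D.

6

A few of the C→D routes:
C - G - F - D: 2 + 1 + 3 = 6
C - B - F - D: 7 + 3 + 3 = 13
C - G - F - B - D: 2 + 1 + 3 + 8 = 14
C - D: 9
C - G - F - B - E - D: 2 + 1 + 3 + 4 + 4 = 14
C - G - F - E - D: 2 + 1 + 6 + 4 = 13
Shortest: 6.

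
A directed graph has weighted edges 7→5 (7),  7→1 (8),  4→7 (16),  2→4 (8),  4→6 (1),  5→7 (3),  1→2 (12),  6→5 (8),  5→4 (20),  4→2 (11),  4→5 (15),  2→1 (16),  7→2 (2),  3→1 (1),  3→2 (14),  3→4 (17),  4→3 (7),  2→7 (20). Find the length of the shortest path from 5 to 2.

Some routes from 5 to 2:
5 -> 4 -> 7 -> 2: 20 + 16 + 2 = 38
5 -> 4 -> 2: 20 + 11 = 31
5 -> 7 -> 2: 3 + 2 = 5
5 -> 7 -> 1 -> 2: 3 + 8 + 12 = 23
Shortest: 5.

5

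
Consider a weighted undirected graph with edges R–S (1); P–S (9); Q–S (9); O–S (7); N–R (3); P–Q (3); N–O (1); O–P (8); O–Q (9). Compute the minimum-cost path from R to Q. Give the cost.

10

Comparing a few candidate routes:
R - S - Q: 1 + 9 = 10
R - S - P - Q: 1 + 9 + 3 = 13
R - N - O - Q: 3 + 1 + 9 = 13
R - N - O - P - Q: 3 + 1 + 8 + 3 = 15
R - S - O - Q: 1 + 7 + 9 = 17
Shortest: 10.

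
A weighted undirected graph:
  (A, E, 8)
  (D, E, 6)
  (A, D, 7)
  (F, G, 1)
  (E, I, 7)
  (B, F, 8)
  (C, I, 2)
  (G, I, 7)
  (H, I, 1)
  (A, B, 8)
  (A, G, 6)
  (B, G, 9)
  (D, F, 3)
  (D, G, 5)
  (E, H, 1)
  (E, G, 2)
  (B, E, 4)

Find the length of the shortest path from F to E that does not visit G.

Checking several routes:
F - B - E: 8 + 4 = 12
F - D - E: 3 + 6 = 9
F - D - A - E: 3 + 7 + 8 = 18
The minimum is 9.

9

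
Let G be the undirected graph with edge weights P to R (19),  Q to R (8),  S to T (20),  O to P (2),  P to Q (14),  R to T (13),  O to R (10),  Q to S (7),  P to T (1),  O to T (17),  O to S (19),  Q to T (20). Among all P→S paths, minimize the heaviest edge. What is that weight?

Some routes from P to S:
P - Q - S: max(14, 7) = 14
P - O - R - Q - S: max(2, 10, 8, 7) = 10
P - T - R - Q - S: max(1, 13, 8, 7) = 13
P - T - O - R - Q - S: max(1, 17, 10, 8, 7) = 17
The minimum achievable maximum is 10.

10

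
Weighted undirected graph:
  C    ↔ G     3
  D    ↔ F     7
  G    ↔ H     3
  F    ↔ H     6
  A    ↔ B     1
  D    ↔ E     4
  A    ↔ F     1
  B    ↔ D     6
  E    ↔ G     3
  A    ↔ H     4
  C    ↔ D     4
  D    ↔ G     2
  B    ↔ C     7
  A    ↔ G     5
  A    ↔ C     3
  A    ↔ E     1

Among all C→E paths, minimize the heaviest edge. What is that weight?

3

Some routes from C to E:
C -> D -> E: max(4, 4) = 4
C -> G -> E: max(3, 3) = 3
C -> A -> H -> G -> D -> E: max(3, 4, 3, 2, 4) = 4
C -> A -> H -> G -> E: max(3, 4, 3, 3) = 4
C -> A -> E: max(3, 1) = 3
The minimum achievable maximum is 3.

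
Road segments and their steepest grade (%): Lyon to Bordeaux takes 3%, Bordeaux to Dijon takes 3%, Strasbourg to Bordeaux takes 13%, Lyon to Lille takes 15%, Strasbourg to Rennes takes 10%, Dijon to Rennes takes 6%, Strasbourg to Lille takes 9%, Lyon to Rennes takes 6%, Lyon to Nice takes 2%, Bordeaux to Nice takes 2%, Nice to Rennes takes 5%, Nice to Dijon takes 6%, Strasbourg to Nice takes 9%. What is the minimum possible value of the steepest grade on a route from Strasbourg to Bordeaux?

Comparing a few candidate routes:
Strasbourg → Nice → Dijon → Rennes → Lyon → Bordeaux: max(9, 6, 6, 6, 3) = 9
Strasbourg → Nice → Rennes → Dijon → Bordeaux: max(9, 5, 6, 3) = 9
Strasbourg → Nice → Rennes → Lyon → Bordeaux: max(9, 5, 6, 3) = 9
Best route has worst link 9%.

9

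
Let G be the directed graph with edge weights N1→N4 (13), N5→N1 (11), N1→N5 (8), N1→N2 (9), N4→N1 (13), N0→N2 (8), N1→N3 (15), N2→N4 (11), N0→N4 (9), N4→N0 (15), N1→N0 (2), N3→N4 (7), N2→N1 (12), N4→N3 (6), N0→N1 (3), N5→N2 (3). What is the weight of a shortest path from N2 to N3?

Some routes from N2 to N3:
N2 - N1 - N3: 12 + 15 = 27
N2 - N4 - N3: 11 + 6 = 17
N2 - N1 - N0 - N4 - N3: 12 + 2 + 9 + 6 = 29
N2 - N1 - N4 - N3: 12 + 13 + 6 = 31
Best route has total 17.

17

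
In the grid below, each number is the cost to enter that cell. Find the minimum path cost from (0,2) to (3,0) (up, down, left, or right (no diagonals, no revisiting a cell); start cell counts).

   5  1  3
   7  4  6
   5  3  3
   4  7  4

20

Path r0c2 -> r0c1 -> r1c1 -> r2c1 -> r2c0 -> r3c0: 3 + 1 + 4 + 3 + 5 + 4 = 20.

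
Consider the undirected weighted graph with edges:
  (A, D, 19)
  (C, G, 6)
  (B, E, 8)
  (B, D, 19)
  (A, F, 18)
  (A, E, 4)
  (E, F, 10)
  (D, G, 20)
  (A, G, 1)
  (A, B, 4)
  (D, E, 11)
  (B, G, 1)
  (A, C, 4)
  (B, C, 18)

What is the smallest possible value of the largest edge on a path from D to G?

A few of the D→G routes:
D→E→A→B→G: max(11, 4, 4, 1) = 11
D→E→A→C→G: max(11, 4, 4, 6) = 11
D→E→A→G: max(11, 4, 1) = 11
Smallest bottleneck: 11.

11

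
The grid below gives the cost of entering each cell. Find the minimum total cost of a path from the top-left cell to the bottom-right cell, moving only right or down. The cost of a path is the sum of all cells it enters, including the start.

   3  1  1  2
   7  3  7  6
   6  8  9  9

22

Path [0,0] → [0,1] → [0,2] → [0,3] → [1,3] → [2,3]: 3 + 1 + 1 + 2 + 6 + 9 = 22.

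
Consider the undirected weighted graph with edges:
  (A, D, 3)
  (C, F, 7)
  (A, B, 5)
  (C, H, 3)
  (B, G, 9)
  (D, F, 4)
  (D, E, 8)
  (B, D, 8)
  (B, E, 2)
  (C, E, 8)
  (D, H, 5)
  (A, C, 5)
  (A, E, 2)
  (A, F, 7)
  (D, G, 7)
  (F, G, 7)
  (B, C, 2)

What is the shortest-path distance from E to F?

9

Comparing a few candidate routes:
E→B→C→F: 2 + 2 + 7 = 11
E→A→D→F: 2 + 3 + 4 = 9
E→B→D→F: 2 + 8 + 4 = 14
E→A→F: 2 + 7 = 9
E→D→F: 8 + 4 = 12
Best route has total 9.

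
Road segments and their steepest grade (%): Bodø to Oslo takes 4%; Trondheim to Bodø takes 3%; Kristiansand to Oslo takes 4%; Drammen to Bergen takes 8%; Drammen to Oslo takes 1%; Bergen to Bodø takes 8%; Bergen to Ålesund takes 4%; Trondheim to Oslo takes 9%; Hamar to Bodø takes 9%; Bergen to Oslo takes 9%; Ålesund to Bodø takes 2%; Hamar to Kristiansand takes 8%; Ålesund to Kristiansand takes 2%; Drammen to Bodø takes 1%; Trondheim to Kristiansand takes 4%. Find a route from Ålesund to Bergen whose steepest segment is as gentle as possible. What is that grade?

4

Checking several routes:
Ålesund - Bergen: max(4) = 4
Ålesund - Kristiansand - Trondheim - Bodø - Oslo - Drammen - Bergen: max(2, 4, 3, 4, 1, 8) = 8
Ålesund - Kristiansand - Trondheim - Bodø - Bergen: max(2, 4, 3, 8) = 8
Ålesund - Kristiansand - Trondheim - Bodø - Drammen - Bergen: max(2, 4, 3, 1, 8) = 8
Best route has worst link 4%.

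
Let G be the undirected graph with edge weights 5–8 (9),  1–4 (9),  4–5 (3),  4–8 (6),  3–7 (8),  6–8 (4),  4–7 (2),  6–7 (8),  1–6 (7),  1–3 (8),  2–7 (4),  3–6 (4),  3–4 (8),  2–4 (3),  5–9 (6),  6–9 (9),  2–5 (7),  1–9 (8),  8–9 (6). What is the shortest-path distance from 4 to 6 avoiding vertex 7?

Comparing a few candidate routes:
4 → 1 → 6: 9 + 7 = 16
4 → 8 → 6: 6 + 4 = 10
4 → 3 → 6: 8 + 4 = 12
4 → 5 → 8 → 6: 3 + 9 + 4 = 16
4 → 5 → 9 → 6: 3 + 6 + 9 = 18
4 → 5 → 9 → 8 → 6: 3 + 6 + 6 + 4 = 19
The minimum is 10.

10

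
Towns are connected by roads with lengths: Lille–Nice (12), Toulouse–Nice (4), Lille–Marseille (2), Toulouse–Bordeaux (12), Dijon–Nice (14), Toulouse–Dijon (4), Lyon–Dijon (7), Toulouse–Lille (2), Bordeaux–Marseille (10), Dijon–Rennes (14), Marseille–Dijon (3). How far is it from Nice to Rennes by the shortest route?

A few of the Nice→Rennes routes:
Nice - Toulouse - Lille - Marseille - Dijon - Rennes: 4 + 2 + 2 + 3 + 14 = 25
Nice - Dijon - Rennes: 14 + 14 = 28
Nice - Toulouse - Dijon - Rennes: 4 + 4 + 14 = 22
The minimum is 22.

22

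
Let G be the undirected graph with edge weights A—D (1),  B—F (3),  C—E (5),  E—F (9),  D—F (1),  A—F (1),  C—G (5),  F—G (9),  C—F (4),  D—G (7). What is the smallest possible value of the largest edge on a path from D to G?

Comparing a few candidate routes:
D → F → C → G: max(1, 4, 5) = 5
D → G: max(7) = 7
D → F → G: max(1, 9) = 9
D → A → F → E → C → G: max(1, 1, 9, 5, 5) = 9
D → A → F → G: max(1, 1, 9) = 9
D → A → F → C → G: max(1, 1, 4, 5) = 5
The minimum achievable maximum is 5.

5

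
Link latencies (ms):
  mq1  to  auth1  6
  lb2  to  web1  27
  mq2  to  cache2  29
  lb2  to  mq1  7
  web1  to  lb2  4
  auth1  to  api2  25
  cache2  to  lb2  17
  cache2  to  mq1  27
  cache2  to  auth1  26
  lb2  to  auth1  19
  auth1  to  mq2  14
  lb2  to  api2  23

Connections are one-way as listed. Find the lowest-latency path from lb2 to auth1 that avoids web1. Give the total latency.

13

Paths from lb2 to auth1 avoiding web1:
lb2 -> auth1: 19
lb2 -> mq1 -> auth1: 7 + 6 = 13
Shortest: 13 ms.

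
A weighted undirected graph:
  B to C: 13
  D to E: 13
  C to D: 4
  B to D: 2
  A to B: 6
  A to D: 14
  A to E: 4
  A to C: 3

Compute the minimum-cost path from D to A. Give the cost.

A few of the D→A routes:
D - C - A: 4 + 3 = 7
D - E - A: 13 + 4 = 17
D - A: 14
D - B - C - A: 2 + 13 + 3 = 18
D - B - A: 2 + 6 = 8
Best route has total 7.

7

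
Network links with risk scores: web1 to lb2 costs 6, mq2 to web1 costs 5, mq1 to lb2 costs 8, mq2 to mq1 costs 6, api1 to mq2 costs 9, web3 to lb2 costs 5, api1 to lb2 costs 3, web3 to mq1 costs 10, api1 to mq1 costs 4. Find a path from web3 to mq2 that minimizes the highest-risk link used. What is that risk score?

6

Some routes from web3 to mq2:
web3 - lb2 - api1 - mq1 - mq2: max(5, 3, 4, 6) = 6
web3 - lb2 - mq1 - mq2: max(5, 8, 6) = 8
web3 - lb2 - web1 - mq2: max(5, 6, 5) = 6
web3 - lb2 - api1 - mq2: max(5, 3, 9) = 9
Best route has worst link 6.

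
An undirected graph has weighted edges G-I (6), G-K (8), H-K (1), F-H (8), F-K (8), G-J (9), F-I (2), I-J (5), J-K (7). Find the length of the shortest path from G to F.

A few of the G→F routes:
G-K-H-F: 8 + 1 + 8 = 17
G-K-J-I-F: 8 + 7 + 5 + 2 = 22
G-J-I-F: 9 + 5 + 2 = 16
G-K-F: 8 + 8 = 16
G-I-F: 6 + 2 = 8
Shortest: 8.

8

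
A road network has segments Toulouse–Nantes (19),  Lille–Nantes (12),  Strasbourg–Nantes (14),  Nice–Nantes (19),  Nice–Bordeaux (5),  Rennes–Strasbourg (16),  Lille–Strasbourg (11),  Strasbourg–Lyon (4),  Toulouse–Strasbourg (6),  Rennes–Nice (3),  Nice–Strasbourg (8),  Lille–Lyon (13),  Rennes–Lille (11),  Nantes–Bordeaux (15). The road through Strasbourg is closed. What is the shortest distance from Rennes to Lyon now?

24

Routes from Rennes to Lyon avoiding Strasbourg:
Rennes→Lille→Lyon: 11 + 13 = 24
Rennes→Nice→Nantes→Lille→Lyon: 3 + 19 + 12 + 13 = 47
Rennes→Nice→Bordeaux→Nantes→Lille→Lyon: 3 + 5 + 15 + 12 + 13 = 48
The minimum is 24 mi.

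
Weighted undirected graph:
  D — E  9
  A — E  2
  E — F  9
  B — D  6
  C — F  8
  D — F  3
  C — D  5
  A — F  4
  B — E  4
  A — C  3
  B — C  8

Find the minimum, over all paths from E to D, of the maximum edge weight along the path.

4

Some routes from E to D:
E → A → C → D: max(2, 3, 5) = 5
E → A → F → D: max(2, 4, 3) = 4
E → B → D: max(4, 6) = 6
Smallest bottleneck: 4.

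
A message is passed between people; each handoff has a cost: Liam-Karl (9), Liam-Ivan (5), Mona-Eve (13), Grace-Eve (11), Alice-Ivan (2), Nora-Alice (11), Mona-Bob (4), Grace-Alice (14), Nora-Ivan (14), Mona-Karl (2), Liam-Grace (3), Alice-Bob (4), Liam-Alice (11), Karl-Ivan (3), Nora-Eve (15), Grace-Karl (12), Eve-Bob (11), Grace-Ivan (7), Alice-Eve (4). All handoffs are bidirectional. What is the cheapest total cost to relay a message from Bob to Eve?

8

Checking several routes:
Bob -> Alice -> Eve: 4 + 4 = 8
Bob -> Eve: 11
Bob -> Mona -> Karl -> Ivan -> Alice -> Eve: 4 + 2 + 3 + 2 + 4 = 15
Shortest: 8.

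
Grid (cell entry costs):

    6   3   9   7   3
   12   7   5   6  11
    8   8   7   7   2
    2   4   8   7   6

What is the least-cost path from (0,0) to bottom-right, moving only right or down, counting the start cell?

42

Take [0,0] -> [0,1] -> [1,1] -> [1,2] -> [1,3] -> [2,3] -> [2,4] -> [3,4] for a total of 6 + 3 + 7 + 5 + 6 + 7 + 2 + 6 = 42.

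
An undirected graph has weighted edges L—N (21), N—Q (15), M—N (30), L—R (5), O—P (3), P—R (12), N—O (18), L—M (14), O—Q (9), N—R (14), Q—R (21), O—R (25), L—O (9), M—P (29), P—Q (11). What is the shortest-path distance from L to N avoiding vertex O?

19

A few of the L→N routes:
L → N: 21
L → R → Q → N: 5 + 21 + 15 = 41
L → R → N: 5 + 14 = 19
Best route has total 19.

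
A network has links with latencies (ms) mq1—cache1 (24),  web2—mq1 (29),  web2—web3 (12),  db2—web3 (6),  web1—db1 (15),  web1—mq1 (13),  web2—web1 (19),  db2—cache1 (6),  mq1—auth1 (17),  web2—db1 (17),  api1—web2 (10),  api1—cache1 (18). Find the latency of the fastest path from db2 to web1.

37

Comparing a few candidate routes:
db2-cache1-api1-web2-db1-web1: 6 + 18 + 10 + 17 + 15 = 66
db2-web3-web2-web1: 6 + 12 + 19 = 37
db2-cache1-api1-web2-web1: 6 + 18 + 10 + 19 = 53
db2-cache1-mq1-web1: 6 + 24 + 13 = 43
db2-web3-web2-db1-web1: 6 + 12 + 17 + 15 = 50
db2-web3-web2-mq1-web1: 6 + 12 + 29 + 13 = 60
Shortest: 37 ms.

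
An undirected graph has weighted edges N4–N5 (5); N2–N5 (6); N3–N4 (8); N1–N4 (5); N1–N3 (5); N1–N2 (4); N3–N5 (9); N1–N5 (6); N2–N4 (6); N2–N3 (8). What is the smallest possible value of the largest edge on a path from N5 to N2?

5

Some routes from N5 to N2:
N5-N2: max(6) = 6
N5-N4-N1-N2: max(5, 5, 4) = 5
N5-N1-N4-N2: max(6, 5, 6) = 6
N5-N4-N2: max(5, 6) = 6
N5-N1-N2: max(6, 4) = 6
The minimum achievable maximum is 5.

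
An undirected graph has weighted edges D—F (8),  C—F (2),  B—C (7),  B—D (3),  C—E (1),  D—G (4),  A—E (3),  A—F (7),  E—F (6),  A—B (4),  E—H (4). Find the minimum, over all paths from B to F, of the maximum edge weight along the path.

4

Some routes from B to F:
B → A → E → F: max(4, 3, 6) = 6
B → C → E → A → F: max(7, 1, 3, 7) = 7
B → A → E → C → F: max(4, 3, 1, 2) = 4
B → C → F: max(7, 2) = 7
B → C → E → F: max(7, 1, 6) = 7
B → A → F: max(4, 7) = 7
Best route has worst link 4.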